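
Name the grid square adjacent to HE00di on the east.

HE00ei

Longitude subsquare d = 3; +1 → 4 = e.
The latitude characters are unchanged.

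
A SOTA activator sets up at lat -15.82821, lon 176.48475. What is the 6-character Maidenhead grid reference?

RH84fe

Offset from 180°W / 90°S: lon 356.4847°, lat 74.1718°.
Field (20°×10°, letters A–R): lon ⌊356.4847/20⌋ = 17 → R; lat ⌊74.1718/10⌋ = 7 → H.
Square (2°×1°, digits 0–9): lon ⌊16.4847/2⌋ = 8; lat ⌊4.1718/1⌋ = 4.
Subsquare (5′×2.5′, letters a–x): lon ⌊0.4847/0.0833333⌋ = 5 → f; lat ⌊0.1718/0.0416667⌋ = 4 → e.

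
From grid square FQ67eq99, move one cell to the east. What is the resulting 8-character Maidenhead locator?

Longitude extended square 9; +1 → 10, wraps to 0, carry into subsquare.
Longitude subsquare e = 4; +1 → 5 = f.
The latitude characters are unchanged.

FQ67fq09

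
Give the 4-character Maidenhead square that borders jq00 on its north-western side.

Longitude square 0; −1 → -1, wraps to 9, carry into field.
Longitude field J = 9; −1 → 8 = I.
Latitude square 0; +1 → 1.

IQ91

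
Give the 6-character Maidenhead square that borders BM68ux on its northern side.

BM69ua

Latitude subsquare x = 23; +1 → 24, wraps to 0 = a, carry into square.
Latitude square 8; +1 → 9.
The longitude characters are unchanged.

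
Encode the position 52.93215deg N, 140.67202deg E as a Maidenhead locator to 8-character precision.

Shift to the Maidenhead origin (180°W, 90°S): lon 320.67202, lat 142.93215.
Field (20°×10°, letters A–R): 320.67202/20 → 16 → Q, 142.93215/10 → 14 → O; chars QO.
Square (2°×1°, digits 0–9): 0.67202/2 → 0, 2.93215/1 → 2; chars 02.
Subsquare (5′×2.5′, letters a–x): 0.67202/0.0833333 → 8 → i, 0.93215/0.0416667 → 22 → w; chars iw.
Extended square (30″×15″, digits 0–9): 0.00535/0.00833333 → 0, 0.01548/0.00416667 → 3; chars 03.

QO02iw03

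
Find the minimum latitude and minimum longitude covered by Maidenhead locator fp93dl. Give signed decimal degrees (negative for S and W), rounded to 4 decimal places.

Field F=5, P=15: +5·20° lon, +15·10° lat → SW at lon -80°, lat 60°.
Square 9, 3: +9·2° lon, +3·1° lat → SW at lon -62°, lat 63°.
Subsquare d=3, l=11: +3·0.0833333° lon, +11·0.0416667° lat → SW at lon -61.75°, lat 63.4583°.
latitude 63.4583, longitude -61.7500.

63.4583, -61.7500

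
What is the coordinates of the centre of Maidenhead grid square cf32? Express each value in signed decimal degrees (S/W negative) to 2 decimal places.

-37.50, -133.00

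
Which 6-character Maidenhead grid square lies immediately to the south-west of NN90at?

NN80xs

Longitude subsquare a = 0; −1 → -1, wraps to 23 = x, carry into square.
Longitude square 9; −1 → 8.
Latitude subsquare t = 19; −1 → 18 = s.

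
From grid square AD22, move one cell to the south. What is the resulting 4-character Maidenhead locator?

Latitude square 2; −1 → 1.
The longitude characters are unchanged.

AD21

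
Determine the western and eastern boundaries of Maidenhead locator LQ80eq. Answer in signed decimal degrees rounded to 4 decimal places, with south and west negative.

56.3333, 56.4167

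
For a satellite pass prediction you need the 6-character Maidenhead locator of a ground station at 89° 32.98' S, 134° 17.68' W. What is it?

CA20uk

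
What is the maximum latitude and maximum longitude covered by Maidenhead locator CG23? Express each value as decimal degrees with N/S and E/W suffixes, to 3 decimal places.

26.000° S, 134.000° W

Field C=2, G=6: +2·20° lon, +6·10° lat → SW at lon -140°, lat -30°.
Square 2, 3: +2·2° lon, +3·1° lat → SW at lon -136°, lat -27°.
Cell spans 2° lon × 1° lat. NE corner is SW corner plus one full cell.
latitude 26.000° S, longitude 134.000° W.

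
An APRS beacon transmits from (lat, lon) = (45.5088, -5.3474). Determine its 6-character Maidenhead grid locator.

IN75hm

Shift to the Maidenhead origin (180°W, 90°S): lon 174.6526, lat 135.5088.
Field: 174.6526/20 → 8 → I, 135.5088/10 → 13 → N; chars IN.
Square: 14.6526/2 → 7, 5.5088/1 → 5; chars 75.
Subsquare: 0.6526/0.0833333 → 7 → h, 0.5088/0.0416667 → 12 → m; chars hm.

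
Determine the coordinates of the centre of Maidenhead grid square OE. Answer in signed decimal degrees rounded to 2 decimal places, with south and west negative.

Field O=14, E=4: +14·20° lon, +4·10° lat → SW at lon 100°, lat -50°.
Cell spans 20° lon × 10° lat. Centre is SW corner plus half of each.
latitude -45.00, longitude 110.00.

-45.00, 110.00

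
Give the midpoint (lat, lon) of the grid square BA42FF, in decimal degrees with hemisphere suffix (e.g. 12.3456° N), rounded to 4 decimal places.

87.7708° S, 151.5417° W

Field B=1, A=0: +1·20° lon, +0·10° lat → SW at lon -160°, lat -90°.
Square 4, 2: +4·2° lon, +2·1° lat → SW at lon -152°, lat -88°.
Subsquare f=5, f=5: +5·0.0833333° lon, +5·0.0416667° lat → SW at lon -151.583°, lat -87.7917°.
Cell spans 0.0833333° lon × 0.0416667° lat. Centre is SW corner plus half of each.
latitude 87.7708° S, longitude 151.5417° W.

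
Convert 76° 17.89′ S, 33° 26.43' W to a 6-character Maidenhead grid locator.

HB33gq

Shift to the Maidenhead origin (180°W, 90°S): lon 146.5595, lat 13.7018.
Field (20°×10°, letters A–R): lon ⌊146.5595/20⌋ = 7 → H; lat ⌊13.7018/10⌋ = 1 → B.
Square (2°×1°, digits 0–9): lon ⌊6.5595/2⌋ = 3; lat ⌊3.7018/1⌋ = 3.
Subsquare (5′×2.5′, letters a–x): lon ⌊0.5595/0.0833333⌋ = 6 → g; lat ⌊0.7018/0.0416667⌋ = 16 → q.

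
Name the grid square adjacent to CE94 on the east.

Longitude square 9; +1 → 10, wraps to 0, carry into field.
Longitude field C = 2; +1 → 3 = D.
The latitude characters are unchanged.

DE04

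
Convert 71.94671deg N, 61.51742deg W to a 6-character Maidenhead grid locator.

Offset from 180°W / 90°S: lon 118.4826°, lat 161.9467°.
Field: 118.4826/20 → 5 → F, 161.9467/10 → 16 → Q; chars FQ.
Square: 18.4826/2 → 9, 1.9467/1 → 1; chars 91.
Subsquare: 0.4826/0.0833333 → 5 → f, 0.9467/0.0416667 → 22 → w; chars fw.

FQ91fw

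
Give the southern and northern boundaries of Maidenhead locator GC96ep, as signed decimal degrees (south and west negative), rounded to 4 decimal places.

-63.3750, -63.3333

Field G=6, C=2: +6·20° lon, +2·10° lat → SW at lon -60°, lat -70°.
Square 9, 6: +9·2° lon, +6·1° lat → SW at lon -42°, lat -64°.
Subsquare e=4, p=15: +4·0.0833333° lon, +15·0.0416667° lat → SW at lon -41.6667°, lat -63.375°.
Cell spans 0.0833333° lon × 0.0416667° lat.
south -63.3750, north -63.3333.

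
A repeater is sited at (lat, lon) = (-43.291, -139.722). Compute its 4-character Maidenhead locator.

CE06

Add 180° to longitude and 90° to latitude: 40.28, 46.71.
Field: lon ⌊40.28/20⌋ = 2 → C; lat ⌊46.71/10⌋ = 4 → E.
Square: lon ⌊0.28/2⌋ = 0; lat ⌊6.71/1⌋ = 6.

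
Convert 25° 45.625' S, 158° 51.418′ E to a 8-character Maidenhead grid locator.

QG94kf27

Add 180° to longitude and 90° to latitude: 338.85697, 64.23958.
Field: 338.85697/20 → 16 → Q, 64.23958/10 → 6 → G; chars QG.
Square: 18.85697/2 → 9, 4.23958/1 → 4; chars 94.
Subsquare: 0.85697/0.0833333 → 10 → k, 0.23958/0.0416667 → 5 → f; chars kf.
Extended square: 0.02363/0.00833333 → 2, 0.03125/0.00416667 → 7; chars 27.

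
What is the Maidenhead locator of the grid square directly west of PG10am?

PG00xm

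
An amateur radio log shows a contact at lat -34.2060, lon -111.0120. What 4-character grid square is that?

Offset from 180°W / 90°S: lon 68.99°, lat 55.79°.
Field: lon ⌊68.99/20⌋ = 3 → D; lat ⌊55.79/10⌋ = 5 → F.
Square: lon ⌊8.99/2⌋ = 4; lat ⌊5.79/1⌋ = 5.

DF45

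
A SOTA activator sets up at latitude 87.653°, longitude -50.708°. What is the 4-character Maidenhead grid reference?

GR47

Add 180° to longitude and 90° to latitude: 129.29, 177.65.
Field (20°×10°, letters A–R): 129.29/20 → 6 → G, 177.65/10 → 17 → R; chars GR.
Square (2°×1°, digits 0–9): 9.29/2 → 4, 7.65/1 → 7; chars 47.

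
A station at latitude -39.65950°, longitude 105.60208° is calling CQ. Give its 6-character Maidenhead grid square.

OF20ti

Offset from 180°W / 90°S: lon 285.6021°, lat 50.3405°.
Field (20°×10°, letters A–R): 285.6021/20 → 14 → O, 50.3405/10 → 5 → F; chars OF.
Square (2°×1°, digits 0–9): 5.6021/2 → 2, 0.3405/1 → 0; chars 20.
Subsquare (5′×2.5′, letters a–x): 1.6021/0.0833333 → 19 → t, 0.3405/0.0416667 → 8 → i; chars ti.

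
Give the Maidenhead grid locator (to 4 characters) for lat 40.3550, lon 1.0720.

Shift to the Maidenhead origin (180°W, 90°S): lon 181.07, lat 130.35.
Field (20°×10°, letters A–R): 181.07/20 → 9 → J, 130.35/10 → 13 → N; chars JN.
Square (2°×1°, digits 0–9): 1.07/2 → 0, 0.35/1 → 0; chars 00.

JN00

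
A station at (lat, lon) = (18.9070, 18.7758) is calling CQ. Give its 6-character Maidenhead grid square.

JK98jv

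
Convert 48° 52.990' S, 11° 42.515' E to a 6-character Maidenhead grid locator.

JE51uc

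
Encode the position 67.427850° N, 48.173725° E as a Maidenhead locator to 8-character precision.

Add 180° to longitude and 90° to latitude: 228.17372, 157.42785.
Field: lon ⌊228.17372/20⌋ = 11 → L; lat ⌊157.42785/10⌋ = 15 → P.
Square: lon ⌊8.17372/2⌋ = 4; lat ⌊7.42785/1⌋ = 7.
Subsquare: lon ⌊0.17372/0.0833333⌋ = 2 → c; lat ⌊0.42785/0.0416667⌋ = 10 → k.
Extended square: lon ⌊0.00706/0.00833333⌋ = 0; lat ⌊0.01118/0.00416667⌋ = 2.

LP47ck02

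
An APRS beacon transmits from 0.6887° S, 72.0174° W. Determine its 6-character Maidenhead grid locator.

FI39xh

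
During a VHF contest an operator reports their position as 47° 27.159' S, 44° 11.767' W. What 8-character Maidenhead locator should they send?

GE72vn61

Add 180° to longitude and 90° to latitude: 135.80388, 42.54735.
Field (20°×10°, letters A–R): lon ⌊135.80388/20⌋ = 6 → G; lat ⌊42.54735/10⌋ = 4 → E.
Square (2°×1°, digits 0–9): lon ⌊15.80388/2⌋ = 7; lat ⌊2.54735/1⌋ = 2.
Subsquare (5′×2.5′, letters a–x): lon ⌊1.80388/0.0833333⌋ = 21 → v; lat ⌊0.54735/0.0416667⌋ = 13 → n.
Extended square (30″×15″, digits 0–9): lon ⌊0.05388/0.00833333⌋ = 6; lat ⌊0.00568/0.00416667⌋ = 1.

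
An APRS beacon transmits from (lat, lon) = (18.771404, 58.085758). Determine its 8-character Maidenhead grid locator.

Shift to the Maidenhead origin (180°W, 90°S): lon 238.08576, lat 108.77140.
Field: lon ⌊238.08576/20⌋ = 11 → L; lat ⌊108.77140/10⌋ = 10 → K.
Square: lon ⌊18.08576/2⌋ = 9; lat ⌊8.77140/1⌋ = 8.
Subsquare: lon ⌊0.08576/0.0833333⌋ = 1 → b; lat ⌊0.77140/0.0416667⌋ = 18 → s.
Extended square: lon ⌊0.00242/0.00833333⌋ = 0; lat ⌊0.02140/0.00416667⌋ = 5.

LK98bs05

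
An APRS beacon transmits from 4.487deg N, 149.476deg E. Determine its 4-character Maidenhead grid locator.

Offset from 180°W / 90°S: lon 329.48°, lat 94.49°.
Field: lon ⌊329.48/20⌋ = 16 → Q; lat ⌊94.49/10⌋ = 9 → J.
Square: lon ⌊9.48/2⌋ = 4; lat ⌊4.49/1⌋ = 4.

QJ44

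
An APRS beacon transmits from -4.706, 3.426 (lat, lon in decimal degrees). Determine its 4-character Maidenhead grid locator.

Shift to the Maidenhead origin (180°W, 90°S): lon 183.43, lat 85.29.
Field (20°×10°, letters A–R): 183.43/20 → 9 → J, 85.29/10 → 8 → I; chars JI.
Square (2°×1°, digits 0–9): 3.43/2 → 1, 5.29/1 → 5; chars 15.

JI15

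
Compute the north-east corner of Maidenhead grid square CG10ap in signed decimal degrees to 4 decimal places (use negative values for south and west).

-29.3333, -137.9167

Field C=2, G=6: +2·20° lon, +6·10° lat → SW at lon -140°, lat -30°.
Square 1, 0: +1·2° lon, +0·1° lat → SW at lon -138°, lat -30°.
Subsquare a=0, p=15: +0·0.0833333° lon, +15·0.0416667° lat → SW at lon -138°, lat -29.375°.
Cell spans 0.0833333° lon × 0.0416667° lat. NE corner is SW corner plus one full cell.
latitude -29.3333, longitude -137.9167.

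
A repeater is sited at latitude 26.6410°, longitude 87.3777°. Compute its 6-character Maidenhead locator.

NL36qp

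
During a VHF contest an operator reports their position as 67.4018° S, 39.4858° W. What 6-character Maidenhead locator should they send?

Add 180° to longitude and 90° to latitude: 140.5142, 22.5982.
Field: lon ⌊140.5142/20⌋ = 7 → H; lat ⌊22.5982/10⌋ = 2 → C.
Square: lon ⌊0.5142/2⌋ = 0; lat ⌊2.5982/1⌋ = 2.
Subsquare: lon ⌊0.5142/0.0833333⌋ = 6 → g; lat ⌊0.5982/0.0416667⌋ = 14 → o.

HC02go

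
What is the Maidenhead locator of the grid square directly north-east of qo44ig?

QO44jh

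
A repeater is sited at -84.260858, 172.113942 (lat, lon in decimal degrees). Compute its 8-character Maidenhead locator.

RA65br37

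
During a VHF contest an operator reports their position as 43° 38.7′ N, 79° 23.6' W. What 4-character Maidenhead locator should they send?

Add 180° to longitude and 90° to latitude: 100.61, 133.65.
Field: lon ⌊100.61/20⌋ = 5 → F; lat ⌊133.65/10⌋ = 13 → N.
Square: lon ⌊0.61/2⌋ = 0; lat ⌊3.65/1⌋ = 3.

FN03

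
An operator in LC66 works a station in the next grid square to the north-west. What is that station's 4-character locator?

LC57

Longitude square 6; −1 → 5.
Latitude square 6; +1 → 7.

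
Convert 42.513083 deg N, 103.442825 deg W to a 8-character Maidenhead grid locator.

DN82gm63

Shift to the Maidenhead origin (180°W, 90°S): lon 76.55718, lat 132.51308.
Field: 76.55718/20 → 3 → D, 132.51308/10 → 13 → N; chars DN.
Square: 16.55718/2 → 8, 2.51308/1 → 2; chars 82.
Subsquare: 0.55718/0.0833333 → 6 → g, 0.51308/0.0416667 → 12 → m; chars gm.
Extended square: 0.05718/0.00833333 → 6, 0.01308/0.00416667 → 3; chars 63.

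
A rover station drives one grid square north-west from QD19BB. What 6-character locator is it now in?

QD19ac

Longitude subsquare b = 1; −1 → 0 = a.
Latitude subsquare b = 1; +1 → 2 = c.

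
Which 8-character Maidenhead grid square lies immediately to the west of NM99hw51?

NM99hw41

Longitude extended square 5; −1 → 4.
The latitude characters are unchanged.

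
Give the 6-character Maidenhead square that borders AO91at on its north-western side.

Longitude subsquare a = 0; −1 → -1, wraps to 23 = x, carry into square.
Longitude square 9; −1 → 8.
Latitude subsquare t = 19; +1 → 20 = u.

AO81xu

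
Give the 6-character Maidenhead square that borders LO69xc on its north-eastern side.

LO79ad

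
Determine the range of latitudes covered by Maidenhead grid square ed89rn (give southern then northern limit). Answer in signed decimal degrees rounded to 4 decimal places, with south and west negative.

Field E=4, D=3: +4·20° lon, +3·10° lat → SW at lon -100°, lat -60°.
Square 8, 9: +8·2° lon, +9·1° lat → SW at lon -84°, lat -51°.
Subsquare r=17, n=13: +17·0.0833333° lon, +13·0.0416667° lat → SW at lon -82.5833°, lat -50.4583°.
Cell spans 0.0833333° lon × 0.0416667° lat.
south -50.4583, north -50.4167.

-50.4583, -50.4167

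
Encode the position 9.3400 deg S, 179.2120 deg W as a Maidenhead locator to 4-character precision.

Add 180° to longitude and 90° to latitude: 0.79, 80.66.
Field (20°×10°, letters A–R): lon ⌊0.79/20⌋ = 0 → A; lat ⌊80.66/10⌋ = 8 → I.
Square (2°×1°, digits 0–9): lon ⌊0.79/2⌋ = 0; lat ⌊0.66/1⌋ = 0.

AI00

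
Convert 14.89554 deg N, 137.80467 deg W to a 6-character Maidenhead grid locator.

Shift to the Maidenhead origin (180°W, 90°S): lon 42.1953, lat 104.8955.
Field: 42.1953/20 → 2 → C, 104.8955/10 → 10 → K; chars CK.
Square: 2.1953/2 → 1, 4.8955/1 → 4; chars 14.
Subsquare: 0.1953/0.0833333 → 2 → c, 0.8955/0.0416667 → 21 → v; chars cv.

CK14cv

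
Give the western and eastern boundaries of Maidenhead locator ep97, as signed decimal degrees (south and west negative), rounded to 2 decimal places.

-82.00, -80.00

Field E=4, P=15: +4·20° lon, +15·10° lat → SW at lon -100°, lat 60°.
Square 9, 7: +9·2° lon, +7·1° lat → SW at lon -82°, lat 67°.
Cell spans 2° lon × 1° lat.
west -82.00, east -80.00.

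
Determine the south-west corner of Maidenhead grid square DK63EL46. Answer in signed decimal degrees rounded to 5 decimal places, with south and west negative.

13.48333, -107.63333

Field D=3, K=10: +3·20° lon, +10·10° lat → SW at lon -120°, lat 10°.
Square 6, 3: +6·2° lon, +3·1° lat → SW at lon -108°, lat 13°.
Subsquare e=4, l=11: +4·0.0833333° lon, +11·0.0416667° lat → SW at lon -107.667°, lat 13.4583°.
Extended square 4, 6: +4·0.00833333° lon, +6·0.00416667° lat → SW at lon -107.633°, lat 13.4833°.
latitude 13.48333, longitude -107.63333.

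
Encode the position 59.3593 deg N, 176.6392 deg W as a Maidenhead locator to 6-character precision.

AO19qi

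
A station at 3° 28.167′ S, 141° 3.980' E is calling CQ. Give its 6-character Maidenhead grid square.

QI06mm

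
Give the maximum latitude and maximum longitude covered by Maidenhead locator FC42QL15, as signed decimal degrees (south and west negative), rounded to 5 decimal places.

Field F=5, C=2: +5·20° lon, +2·10° lat → SW at lon -80°, lat -70°.
Square 4, 2: +4·2° lon, +2·1° lat → SW at lon -72°, lat -68°.
Subsquare q=16, l=11: +16·0.0833333° lon, +11·0.0416667° lat → SW at lon -70.6667°, lat -67.5417°.
Extended square 1, 5: +1·0.00833333° lon, +5·0.00416667° lat → SW at lon -70.6583°, lat -67.5208°.
Cell spans 0.00833333° lon × 0.00416667° lat. NE corner is SW corner plus one full cell.
latitude -67.51667, longitude -70.65000.

-67.51667, -70.65000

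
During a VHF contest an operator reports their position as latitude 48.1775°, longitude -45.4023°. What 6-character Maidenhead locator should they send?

Shift to the Maidenhead origin (180°W, 90°S): lon 134.5977, lat 138.1775.
Field (20°×10°, letters A–R): 134.5977/20 → 6 → G, 138.1775/10 → 13 → N; chars GN.
Square (2°×1°, digits 0–9): 14.5977/2 → 7, 8.1775/1 → 8; chars 78.
Subsquare (5′×2.5′, letters a–x): 0.5977/0.0833333 → 7 → h, 0.1775/0.0416667 → 4 → e; chars he.

GN78he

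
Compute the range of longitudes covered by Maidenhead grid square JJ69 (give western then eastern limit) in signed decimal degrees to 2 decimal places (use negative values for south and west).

12.00, 14.00

Field J=9, J=9: +9·20° lon, +9·10° lat → SW at lon 0°, lat 0°.
Square 6, 9: +6·2° lon, +9·1° lat → SW at lon 12°, lat 9°.
Cell spans 2° lon × 1° lat.
west 12.00, east 14.00.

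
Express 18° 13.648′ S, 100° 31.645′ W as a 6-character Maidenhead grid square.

DH91rs

Shift to the Maidenhead origin (180°W, 90°S): lon 79.4726, lat 71.7725.
Field: 79.4726/20 → 3 → D, 71.7725/10 → 7 → H; chars DH.
Square: 19.4726/2 → 9, 1.7725/1 → 1; chars 91.
Subsquare: 1.4726/0.0833333 → 17 → r, 0.7725/0.0416667 → 18 → s; chars rs.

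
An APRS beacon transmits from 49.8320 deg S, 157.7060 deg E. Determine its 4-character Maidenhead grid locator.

Add 180° to longitude and 90° to latitude: 337.71, 40.17.
Field (20°×10°, letters A–R): 337.71/20 → 16 → Q, 40.17/10 → 4 → E; chars QE.
Square (2°×1°, digits 0–9): 17.71/2 → 8, 0.17/1 → 0; chars 80.

QE80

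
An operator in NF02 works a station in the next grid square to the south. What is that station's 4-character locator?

Latitude square 2; −1 → 1.
The longitude characters are unchanged.

NF01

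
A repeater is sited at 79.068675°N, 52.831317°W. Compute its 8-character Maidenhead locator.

Offset from 180°W / 90°S: lon 127.16868°, lat 169.06867°.
Field: 127.16868/20 → 6 → G, 169.06867/10 → 16 → Q; chars GQ.
Square: 7.16868/2 → 3, 9.06867/1 → 9; chars 39.
Subsquare: 1.16868/0.0833333 → 14 → o, 0.06867/0.0416667 → 1 → b; chars ob.
Extended square: 0.00202/0.00833333 → 0, 0.02701/0.00416667 → 6; chars 06.

GQ39ob06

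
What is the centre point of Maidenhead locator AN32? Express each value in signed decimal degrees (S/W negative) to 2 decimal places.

42.50, -173.00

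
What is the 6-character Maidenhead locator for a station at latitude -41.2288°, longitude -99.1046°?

EE08ks

Add 180° to longitude and 90° to latitude: 80.8954, 48.7712.
Field: lon ⌊80.8954/20⌋ = 4 → E; lat ⌊48.7712/10⌋ = 4 → E.
Square: lon ⌊0.8954/2⌋ = 0; lat ⌊8.7712/1⌋ = 8.
Subsquare: lon ⌊0.8954/0.0833333⌋ = 10 → k; lat ⌊0.7712/0.0416667⌋ = 18 → s.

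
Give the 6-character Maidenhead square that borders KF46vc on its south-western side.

Longitude subsquare v = 21; −1 → 20 = u.
Latitude subsquare c = 2; −1 → 1 = b.

KF46ub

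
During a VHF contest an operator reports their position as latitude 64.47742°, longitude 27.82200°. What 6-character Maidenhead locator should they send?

Offset from 180°W / 90°S: lon 207.8220°, lat 154.4774°.
Field: 207.8220/20 → 10 → K, 154.4774/10 → 15 → P; chars KP.
Square: 7.8220/2 → 3, 4.4774/1 → 4; chars 34.
Subsquare: 1.8220/0.0833333 → 21 → v, 0.4774/0.0416667 → 11 → l; chars vl.

KP34vl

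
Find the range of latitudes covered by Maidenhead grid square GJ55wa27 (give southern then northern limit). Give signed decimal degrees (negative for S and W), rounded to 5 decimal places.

5.02917, 5.03333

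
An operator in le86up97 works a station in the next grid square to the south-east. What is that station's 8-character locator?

Longitude extended square 9; +1 → 10, wraps to 0, carry into subsquare.
Longitude subsquare u = 20; +1 → 21 = v.
Latitude extended square 7; −1 → 6.

LE86vp06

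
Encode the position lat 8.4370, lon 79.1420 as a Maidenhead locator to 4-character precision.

MJ98

Offset from 180°W / 90°S: lon 259.14°, lat 98.44°.
Field: 259.14/20 → 12 → M, 98.44/10 → 9 → J; chars MJ.
Square: 19.14/2 → 9, 8.44/1 → 8; chars 98.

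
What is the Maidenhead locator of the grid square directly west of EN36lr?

Longitude subsquare l = 11; −1 → 10 = k.
The latitude characters are unchanged.

EN36kr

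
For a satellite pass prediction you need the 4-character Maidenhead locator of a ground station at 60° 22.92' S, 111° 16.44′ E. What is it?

OC59

Add 180° to longitude and 90° to latitude: 291.27, 29.62.
Field: lon ⌊291.27/20⌋ = 14 → O; lat ⌊29.62/10⌋ = 2 → C.
Square: lon ⌊11.27/2⌋ = 5; lat ⌊9.62/1⌋ = 9.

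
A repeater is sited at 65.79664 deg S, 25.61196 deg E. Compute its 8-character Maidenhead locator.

KC24te38

Offset from 180°W / 90°S: lon 205.61196°, lat 24.20336°.
Field: 205.61196/20 → 10 → K, 24.20336/10 → 2 → C; chars KC.
Square: 5.61196/2 → 2, 4.20336/1 → 4; chars 24.
Subsquare: 1.61196/0.0833333 → 19 → t, 0.20336/0.0416667 → 4 → e; chars te.
Extended square: 0.02863/0.00833333 → 3, 0.03669/0.00416667 → 8; chars 38.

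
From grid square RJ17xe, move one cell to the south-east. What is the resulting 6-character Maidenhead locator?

Longitude subsquare x = 23; +1 → 24, wraps to 0 = a, carry into square.
Longitude square 1; +1 → 2.
Latitude subsquare e = 4; −1 → 3 = d.

RJ27ad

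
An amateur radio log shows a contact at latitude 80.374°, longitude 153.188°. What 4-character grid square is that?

Offset from 180°W / 90°S: lon 333.19°, lat 170.37°.
Field: lon ⌊333.19/20⌋ = 16 → Q; lat ⌊170.37/10⌋ = 17 → R.
Square: lon ⌊13.19/2⌋ = 6; lat ⌊0.37/1⌋ = 0.

QR60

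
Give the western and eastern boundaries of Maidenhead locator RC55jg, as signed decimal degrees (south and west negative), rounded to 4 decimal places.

Field R=17, C=2: +17·20° lon, +2·10° lat → SW at lon 160°, lat -70°.
Square 5, 5: +5·2° lon, +5·1° lat → SW at lon 170°, lat -65°.
Subsquare j=9, g=6: +9·0.0833333° lon, +6·0.0416667° lat → SW at lon 170.75°, lat -64.75°.
Cell spans 0.0833333° lon × 0.0416667° lat.
west 170.7500, east 170.8333.

170.7500, 170.8333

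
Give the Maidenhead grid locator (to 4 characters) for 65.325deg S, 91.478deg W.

EC44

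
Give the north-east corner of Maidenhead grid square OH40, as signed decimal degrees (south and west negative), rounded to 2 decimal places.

Field O=14, H=7: +14·20° lon, +7·10° lat → SW at lon 100°, lat -20°.
Square 4, 0: +4·2° lon, +0·1° lat → SW at lon 108°, lat -20°.
Cell spans 2° lon × 1° lat. NE corner is SW corner plus one full cell.
latitude -19.00, longitude 110.00.

-19.00, 110.00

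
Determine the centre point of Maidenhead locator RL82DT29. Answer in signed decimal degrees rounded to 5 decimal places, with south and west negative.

22.83125, 176.27083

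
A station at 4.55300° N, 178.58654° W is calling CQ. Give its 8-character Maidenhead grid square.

Add 180° to longitude and 90° to latitude: 1.41346, 94.55300.
Field (20°×10°, letters A–R): lon ⌊1.41346/20⌋ = 0 → A; lat ⌊94.55300/10⌋ = 9 → J.
Square (2°×1°, digits 0–9): lon ⌊1.41346/2⌋ = 0; lat ⌊4.55300/1⌋ = 4.
Subsquare (5′×2.5′, letters a–x): lon ⌊1.41346/0.0833333⌋ = 16 → q; lat ⌊0.55300/0.0416667⌋ = 13 → n.
Extended square (30″×15″, digits 0–9): lon ⌊0.08013/0.00833333⌋ = 9; lat ⌊0.01133/0.00416667⌋ = 2.

AJ04qn92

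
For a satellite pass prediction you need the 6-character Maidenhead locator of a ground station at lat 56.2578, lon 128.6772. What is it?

PO46ig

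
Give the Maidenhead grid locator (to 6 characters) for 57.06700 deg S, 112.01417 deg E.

OD62aw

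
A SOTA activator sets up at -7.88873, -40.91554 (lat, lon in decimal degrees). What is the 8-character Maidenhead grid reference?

GI92nc06

Add 180° to longitude and 90° to latitude: 139.08446, 82.11127.
Field: 139.08446/20 → 6 → G, 82.11127/10 → 8 → I; chars GI.
Square: 19.08446/2 → 9, 2.11127/1 → 2; chars 92.
Subsquare: 1.08446/0.0833333 → 13 → n, 0.11127/0.0416667 → 2 → c; chars nc.
Extended square: 0.00113/0.00833333 → 0, 0.02794/0.00416667 → 6; chars 06.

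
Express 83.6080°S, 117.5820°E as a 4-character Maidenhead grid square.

OA86

Shift to the Maidenhead origin (180°W, 90°S): lon 297.58, lat 6.39.
Field (20°×10°, letters A–R): lon ⌊297.58/20⌋ = 14 → O; lat ⌊6.39/10⌋ = 0 → A.
Square (2°×1°, digits 0–9): lon ⌊17.58/2⌋ = 8; lat ⌊6.39/1⌋ = 6.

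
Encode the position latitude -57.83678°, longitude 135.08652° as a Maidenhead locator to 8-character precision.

PD72nd09

Add 180° to longitude and 90° to latitude: 315.08652, 32.16322.
Field (20°×10°, letters A–R): lon ⌊315.08652/20⌋ = 15 → P; lat ⌊32.16322/10⌋ = 3 → D.
Square (2°×1°, digits 0–9): lon ⌊15.08652/2⌋ = 7; lat ⌊2.16322/1⌋ = 2.
Subsquare (5′×2.5′, letters a–x): lon ⌊1.08652/0.0833333⌋ = 13 → n; lat ⌊0.16322/0.0416667⌋ = 3 → d.
Extended square (30″×15″, digits 0–9): lon ⌊0.00319/0.00833333⌋ = 0; lat ⌊0.03822/0.00416667⌋ = 9.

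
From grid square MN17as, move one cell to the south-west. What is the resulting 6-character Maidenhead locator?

MN07xr

Longitude subsquare a = 0; −1 → -1, wraps to 23 = x, carry into square.
Longitude square 1; −1 → 0.
Latitude subsquare s = 18; −1 → 17 = r.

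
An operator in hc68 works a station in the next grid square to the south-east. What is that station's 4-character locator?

HC77

Longitude square 6; +1 → 7.
Latitude square 8; −1 → 7.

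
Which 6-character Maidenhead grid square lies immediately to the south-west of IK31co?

IK31bn

Longitude subsquare c = 2; −1 → 1 = b.
Latitude subsquare o = 14; −1 → 13 = n.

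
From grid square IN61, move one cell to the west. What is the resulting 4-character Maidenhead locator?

IN51

Longitude square 6; −1 → 5.
The latitude characters are unchanged.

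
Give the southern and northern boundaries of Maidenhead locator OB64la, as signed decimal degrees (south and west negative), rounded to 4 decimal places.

-76.0000, -75.9583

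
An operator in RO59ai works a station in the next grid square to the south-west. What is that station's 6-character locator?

RO49xh

Longitude subsquare a = 0; −1 → -1, wraps to 23 = x, carry into square.
Longitude square 5; −1 → 4.
Latitude subsquare i = 8; −1 → 7 = h.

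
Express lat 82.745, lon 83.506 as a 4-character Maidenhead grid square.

Shift to the Maidenhead origin (180°W, 90°S): lon 263.51, lat 172.75.
Field: 263.51/20 → 13 → N, 172.75/10 → 17 → R; chars NR.
Square: 3.51/2 → 1, 2.75/1 → 2; chars 12.

NR12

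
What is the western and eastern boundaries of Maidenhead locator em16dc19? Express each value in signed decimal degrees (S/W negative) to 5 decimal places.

-97.74167, -97.73333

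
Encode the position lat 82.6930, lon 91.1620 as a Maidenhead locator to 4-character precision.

NR52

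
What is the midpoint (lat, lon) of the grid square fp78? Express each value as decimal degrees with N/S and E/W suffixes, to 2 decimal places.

68.50° N, 65.00° W

Field F=5, P=15: +5·20° lon, +15·10° lat → SW at lon -80°, lat 60°.
Square 7, 8: +7·2° lon, +8·1° lat → SW at lon -66°, lat 68°.
Cell spans 2° lon × 1° lat. Centre is SW corner plus half of each.
latitude 68.50° N, longitude 65.00° W.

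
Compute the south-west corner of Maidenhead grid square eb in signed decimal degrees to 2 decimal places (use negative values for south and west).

Field E=4, B=1: +4·20° lon, +1·10° lat → SW at lon -100°, lat -80°.
latitude -80.00, longitude -100.00.

-80.00, -100.00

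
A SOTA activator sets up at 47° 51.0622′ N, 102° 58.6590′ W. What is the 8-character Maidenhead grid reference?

Offset from 180°W / 90°S: lon 77.02235°, lat 137.85104°.
Field: lon ⌊77.02235/20⌋ = 3 → D; lat ⌊137.85104/10⌋ = 13 → N.
Square: lon ⌊17.02235/2⌋ = 8; lat ⌊7.85104/1⌋ = 7.
Subsquare: lon ⌊1.02235/0.0833333⌋ = 12 → m; lat ⌊0.85104/0.0416667⌋ = 20 → u.
Extended square: lon ⌊0.02235/0.00833333⌋ = 2; lat ⌊0.01770/0.00416667⌋ = 4.

DN87mu24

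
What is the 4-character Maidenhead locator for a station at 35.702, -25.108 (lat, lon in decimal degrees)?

HM75

Offset from 180°W / 90°S: lon 154.89°, lat 125.70°.
Field: lon ⌊154.89/20⌋ = 7 → H; lat ⌊125.70/10⌋ = 12 → M.
Square: lon ⌊14.89/2⌋ = 7; lat ⌊5.70/1⌋ = 5.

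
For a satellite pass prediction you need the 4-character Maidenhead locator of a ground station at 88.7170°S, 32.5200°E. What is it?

KA61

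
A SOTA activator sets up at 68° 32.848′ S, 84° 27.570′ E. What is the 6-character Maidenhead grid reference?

Shift to the Maidenhead origin (180°W, 90°S): lon 264.4595, lat 21.4525.
Field: lon ⌊264.4595/20⌋ = 13 → N; lat ⌊21.4525/10⌋ = 2 → C.
Square: lon ⌊4.4595/2⌋ = 2; lat ⌊1.4525/1⌋ = 1.
Subsquare: lon ⌊0.4595/0.0833333⌋ = 5 → f; lat ⌊0.4525/0.0416667⌋ = 10 → k.

NC21fk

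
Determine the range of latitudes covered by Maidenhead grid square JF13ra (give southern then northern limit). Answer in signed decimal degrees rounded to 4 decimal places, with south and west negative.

-37.0000, -36.9583

Field J=9, F=5: +9·20° lon, +5·10° lat → SW at lon 0°, lat -40°.
Square 1, 3: +1·2° lon, +3·1° lat → SW at lon 2°, lat -37°.
Subsquare r=17, a=0: +17·0.0833333° lon, +0·0.0416667° lat → SW at lon 3.41667°, lat -37°.
Cell spans 0.0833333° lon × 0.0416667° lat.
south -37.0000, north -36.9583.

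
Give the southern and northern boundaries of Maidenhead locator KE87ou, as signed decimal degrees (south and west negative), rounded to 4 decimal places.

-42.1667, -42.1250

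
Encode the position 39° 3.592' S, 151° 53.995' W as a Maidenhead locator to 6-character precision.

Shift to the Maidenhead origin (180°W, 90°S): lon 28.1001, lat 50.9401.
Field (20°×10°, letters A–R): 28.1001/20 → 1 → B, 50.9401/10 → 5 → F; chars BF.
Square (2°×1°, digits 0–9): 8.1001/2 → 4, 0.9401/1 → 0; chars 40.
Subsquare (5′×2.5′, letters a–x): 0.1001/0.0833333 → 1 → b, 0.9401/0.0416667 → 22 → w; chars bw.

BF40bw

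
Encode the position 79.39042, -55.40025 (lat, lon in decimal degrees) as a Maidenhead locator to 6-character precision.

GQ29hj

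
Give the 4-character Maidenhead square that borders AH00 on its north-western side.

Longitude square 0; −1 → -1, wraps to 9, carry into field.
Longitude field A = 0; −1 → -1, wraps to 17 = R, wrapping around the antimeridian.
Latitude square 0; +1 → 1.

RH91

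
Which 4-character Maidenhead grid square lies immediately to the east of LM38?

LM48

Longitude square 3; +1 → 4.
The latitude characters are unchanged.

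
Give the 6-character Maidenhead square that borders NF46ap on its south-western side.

Longitude subsquare a = 0; −1 → -1, wraps to 23 = x, carry into square.
Longitude square 4; −1 → 3.
Latitude subsquare p = 15; −1 → 14 = o.

NF36xo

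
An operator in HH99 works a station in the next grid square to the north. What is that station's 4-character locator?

HI90

Latitude square 9; +1 → 10, wraps to 0, carry into field.
Latitude field H = 7; +1 → 8 = I.
The longitude characters are unchanged.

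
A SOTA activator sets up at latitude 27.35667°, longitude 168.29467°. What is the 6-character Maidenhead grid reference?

Add 180° to longitude and 90° to latitude: 348.2947, 117.3567.
Field: 348.2947/20 → 17 → R, 117.3567/10 → 11 → L; chars RL.
Square: 8.2947/2 → 4, 7.3567/1 → 7; chars 47.
Subsquare: 0.2947/0.0833333 → 3 → d, 0.3567/0.0416667 → 8 → i; chars di.

RL47di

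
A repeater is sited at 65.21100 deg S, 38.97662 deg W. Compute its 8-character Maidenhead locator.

Offset from 180°W / 90°S: lon 141.02338°, lat 24.78900°.
Field: lon ⌊141.02338/20⌋ = 7 → H; lat ⌊24.78900/10⌋ = 2 → C.
Square: lon ⌊1.02338/2⌋ = 0; lat ⌊4.78900/1⌋ = 4.
Subsquare: lon ⌊1.02338/0.0833333⌋ = 12 → m; lat ⌊0.78900/0.0416667⌋ = 18 → s.
Extended square: lon ⌊0.02338/0.00833333⌋ = 2; lat ⌊0.03900/0.00416667⌋ = 9.

HC04ms29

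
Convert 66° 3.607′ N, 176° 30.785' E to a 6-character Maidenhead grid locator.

Add 180° to longitude and 90° to latitude: 356.5131, 156.0601.
Field: lon ⌊356.5131/20⌋ = 17 → R; lat ⌊156.0601/10⌋ = 15 → P.
Square: lon ⌊16.5131/2⌋ = 8; lat ⌊6.0601/1⌋ = 6.
Subsquare: lon ⌊0.5131/0.0833333⌋ = 6 → g; lat ⌊0.0601/0.0416667⌋ = 1 → b.

RP86gb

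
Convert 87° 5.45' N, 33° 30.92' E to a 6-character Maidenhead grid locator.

KR67sc

Offset from 180°W / 90°S: lon 213.5153°, lat 177.0908°.
Field (20°×10°, letters A–R): 213.5153/20 → 10 → K, 177.0908/10 → 17 → R; chars KR.
Square (2°×1°, digits 0–9): 13.5153/2 → 6, 7.0908/1 → 7; chars 67.
Subsquare (5′×2.5′, letters a–x): 1.5153/0.0833333 → 18 → s, 0.0908/0.0416667 → 2 → c; chars sc.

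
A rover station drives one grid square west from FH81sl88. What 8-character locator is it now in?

FH81sl78

Longitude extended square 8; −1 → 7.
The latitude characters are unchanged.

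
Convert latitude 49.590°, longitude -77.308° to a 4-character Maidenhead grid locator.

Add 180° to longitude and 90° to latitude: 102.69, 139.59.
Field: lon ⌊102.69/20⌋ = 5 → F; lat ⌊139.59/10⌋ = 13 → N.
Square: lon ⌊2.69/2⌋ = 1; lat ⌊9.59/1⌋ = 9.

FN19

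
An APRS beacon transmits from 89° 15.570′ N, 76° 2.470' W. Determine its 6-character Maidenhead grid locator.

Offset from 180°W / 90°S: lon 103.9588°, lat 179.2595°.
Field: 103.9588/20 → 5 → F, 179.2595/10 → 17 → R; chars FR.
Square: 3.9588/2 → 1, 9.2595/1 → 9; chars 19.
Subsquare: 1.9588/0.0833333 → 23 → x, 0.2595/0.0416667 → 6 → g; chars xg.

FR19xg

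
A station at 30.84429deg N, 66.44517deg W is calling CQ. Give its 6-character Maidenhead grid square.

FM60su

Add 180° to longitude and 90° to latitude: 113.5548, 120.8443.
Field: lon ⌊113.5548/20⌋ = 5 → F; lat ⌊120.8443/10⌋ = 12 → M.
Square: lon ⌊13.5548/2⌋ = 6; lat ⌊0.8443/1⌋ = 0.
Subsquare: lon ⌊1.5548/0.0833333⌋ = 18 → s; lat ⌊0.8443/0.0416667⌋ = 20 → u.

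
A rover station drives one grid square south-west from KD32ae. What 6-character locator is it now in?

KD22xd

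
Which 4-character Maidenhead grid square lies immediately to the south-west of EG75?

EG64

Longitude square 7; −1 → 6.
Latitude square 5; −1 → 4.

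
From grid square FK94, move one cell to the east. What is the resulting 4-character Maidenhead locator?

GK04

Longitude square 9; +1 → 10, wraps to 0, carry into field.
Longitude field F = 5; +1 → 6 = G.
The latitude characters are unchanged.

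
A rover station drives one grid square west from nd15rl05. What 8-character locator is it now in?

ND15ql95

Longitude extended square 0; −1 → -1, wraps to 9, carry into subsquare.
Longitude subsquare r = 17; −1 → 16 = q.
The latitude characters are unchanged.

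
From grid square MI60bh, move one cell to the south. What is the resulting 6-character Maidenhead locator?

MI60bg

Latitude subsquare h = 7; −1 → 6 = g.
The longitude characters are unchanged.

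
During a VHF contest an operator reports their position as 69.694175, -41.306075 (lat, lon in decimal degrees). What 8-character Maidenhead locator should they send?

Shift to the Maidenhead origin (180°W, 90°S): lon 138.69393, lat 159.69418.
Field (20°×10°, letters A–R): lon ⌊138.69393/20⌋ = 6 → G; lat ⌊159.69418/10⌋ = 15 → P.
Square (2°×1°, digits 0–9): lon ⌊18.69393/2⌋ = 9; lat ⌊9.69418/1⌋ = 9.
Subsquare (5′×2.5′, letters a–x): lon ⌊0.69393/0.0833333⌋ = 8 → i; lat ⌊0.69418/0.0416667⌋ = 16 → q.
Extended square (30″×15″, digits 0–9): lon ⌊0.02726/0.00833333⌋ = 3; lat ⌊0.02751/0.00416667⌋ = 6.

GP99iq36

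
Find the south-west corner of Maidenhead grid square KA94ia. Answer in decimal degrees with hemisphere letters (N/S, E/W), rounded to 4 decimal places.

86.0000° S, 38.6667° E

Field K=10, A=0: +10·20° lon, +0·10° lat → SW at lon 20°, lat -90°.
Square 9, 4: +9·2° lon, +4·1° lat → SW at lon 38°, lat -86°.
Subsquare i=8, a=0: +8·0.0833333° lon, +0·0.0416667° lat → SW at lon 38.6667°, lat -86°.
latitude 86.0000° S, longitude 38.6667° E.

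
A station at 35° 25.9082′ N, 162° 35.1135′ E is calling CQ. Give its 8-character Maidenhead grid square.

RM15hk03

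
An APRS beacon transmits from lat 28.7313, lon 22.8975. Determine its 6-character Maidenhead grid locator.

KL18kr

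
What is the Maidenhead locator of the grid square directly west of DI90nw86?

Longitude extended square 8; −1 → 7.
The latitude characters are unchanged.

DI90nw76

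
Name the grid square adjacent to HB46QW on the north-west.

Longitude subsquare q = 16; −1 → 15 = p.
Latitude subsquare w = 22; +1 → 23 = x.

HB46px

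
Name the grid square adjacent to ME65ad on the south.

ME65ac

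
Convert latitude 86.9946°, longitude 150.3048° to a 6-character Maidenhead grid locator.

QR56dx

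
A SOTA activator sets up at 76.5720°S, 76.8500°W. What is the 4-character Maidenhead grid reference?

FB13

Offset from 180°W / 90°S: lon 103.15°, lat 13.43°.
Field (20°×10°, letters A–R): lon ⌊103.15/20⌋ = 5 → F; lat ⌊13.43/10⌋ = 1 → B.
Square (2°×1°, digits 0–9): lon ⌊3.15/2⌋ = 1; lat ⌊3.43/1⌋ = 3.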